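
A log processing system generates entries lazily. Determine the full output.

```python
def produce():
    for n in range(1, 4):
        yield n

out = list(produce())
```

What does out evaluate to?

Step 1: The generator yields each value from range(1, 4).
Step 2: list() consumes all yields: [1, 2, 3].
Therefore out = [1, 2, 3].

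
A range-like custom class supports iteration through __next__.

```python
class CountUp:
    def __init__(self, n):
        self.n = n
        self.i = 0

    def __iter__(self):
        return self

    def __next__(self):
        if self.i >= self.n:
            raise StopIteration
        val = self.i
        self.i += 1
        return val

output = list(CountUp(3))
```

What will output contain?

Step 1: CountUp(3) creates an iterator counting 0 to 2.
Step 2: list() consumes all values: [0, 1, 2].
Therefore output = [0, 1, 2].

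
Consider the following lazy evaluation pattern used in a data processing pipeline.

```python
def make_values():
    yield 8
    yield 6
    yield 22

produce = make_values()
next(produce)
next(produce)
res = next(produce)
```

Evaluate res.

Step 1: make_values() creates a generator.
Step 2: next(produce) yields 8 (consumed and discarded).
Step 3: next(produce) yields 6 (consumed and discarded).
Step 4: next(produce) yields 22, assigned to res.
Therefore res = 22.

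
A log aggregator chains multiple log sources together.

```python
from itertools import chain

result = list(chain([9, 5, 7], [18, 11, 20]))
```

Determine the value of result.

Step 1: chain() concatenates iterables: [9, 5, 7] + [18, 11, 20].
Therefore result = [9, 5, 7, 18, 11, 20].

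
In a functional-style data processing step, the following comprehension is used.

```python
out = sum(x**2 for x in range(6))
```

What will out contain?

Step 1: Compute x**2 for each x in range(6):
  x=0: 0**2 = 0
  x=1: 1**2 = 1
  x=2: 2**2 = 4
  x=3: 3**2 = 9
  x=4: 4**2 = 16
  x=5: 5**2 = 25
Step 2: sum = 0 + 1 + 4 + 9 + 16 + 25 = 55.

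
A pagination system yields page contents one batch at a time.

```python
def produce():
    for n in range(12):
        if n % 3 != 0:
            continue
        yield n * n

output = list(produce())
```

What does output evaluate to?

Step 1: Only yield n**2 when n is divisible by 3:
  n=0: 0 % 3 == 0, yield 0**2 = 0
  n=3: 3 % 3 == 0, yield 3**2 = 9
  n=6: 6 % 3 == 0, yield 6**2 = 36
  n=9: 9 % 3 == 0, yield 9**2 = 81
Therefore output = [0, 9, 36, 81].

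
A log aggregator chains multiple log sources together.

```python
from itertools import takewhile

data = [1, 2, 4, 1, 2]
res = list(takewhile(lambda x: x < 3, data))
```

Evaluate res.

Step 1: takewhile stops at first element >= 3:
  1 < 3: take
  2 < 3: take
  4 >= 3: stop
Therefore res = [1, 2].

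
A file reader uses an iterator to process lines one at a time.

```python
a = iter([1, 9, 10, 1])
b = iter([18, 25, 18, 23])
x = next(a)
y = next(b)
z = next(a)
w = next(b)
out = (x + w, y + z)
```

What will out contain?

Step 1: a iterates [1, 9, 10, 1], b iterates [18, 25, 18, 23].
Step 2: x = next(a) = 1, y = next(b) = 18.
Step 3: z = next(a) = 9, w = next(b) = 25.
Step 4: out = (1 + 25, 18 + 9) = (26, 27).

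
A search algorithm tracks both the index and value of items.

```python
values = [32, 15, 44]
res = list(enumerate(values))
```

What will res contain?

Step 1: enumerate pairs each element with its index:
  (0, 32)
  (1, 15)
  (2, 44)
Therefore res = [(0, 32), (1, 15), (2, 44)].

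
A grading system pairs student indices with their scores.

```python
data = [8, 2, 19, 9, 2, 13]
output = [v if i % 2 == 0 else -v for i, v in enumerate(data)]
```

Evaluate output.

Step 1: For each (i, v), keep v if i is even, negate if odd:
  i=0 (even): keep 8
  i=1 (odd): negate to -2
  i=2 (even): keep 19
  i=3 (odd): negate to -9
  i=4 (even): keep 2
  i=5 (odd): negate to -13
Therefore output = [8, -2, 19, -9, 2, -13].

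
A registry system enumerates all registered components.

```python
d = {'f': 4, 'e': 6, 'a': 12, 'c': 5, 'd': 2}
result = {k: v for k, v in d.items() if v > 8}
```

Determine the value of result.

Step 1: Filter items where value > 8:
  'f': 4 <= 8: removed
  'e': 6 <= 8: removed
  'a': 12 > 8: kept
  'c': 5 <= 8: removed
  'd': 2 <= 8: removed
Therefore result = {'a': 12}.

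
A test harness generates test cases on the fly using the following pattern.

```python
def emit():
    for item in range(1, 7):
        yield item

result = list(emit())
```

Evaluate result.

Step 1: The generator yields each value from range(1, 7).
Step 2: list() consumes all yields: [1, 2, 3, 4, 5, 6].
Therefore result = [1, 2, 3, 4, 5, 6].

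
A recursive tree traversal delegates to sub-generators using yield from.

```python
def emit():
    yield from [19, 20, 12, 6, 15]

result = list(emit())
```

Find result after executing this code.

Step 1: yield from delegates to the iterable, yielding each element.
Step 2: Collected values: [19, 20, 12, 6, 15].
Therefore result = [19, 20, 12, 6, 15].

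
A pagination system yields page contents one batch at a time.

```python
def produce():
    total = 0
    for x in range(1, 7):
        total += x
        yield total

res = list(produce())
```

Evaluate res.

Step 1: Generator accumulates running sum:
  x=1: total = 1, yield 1
  x=2: total = 3, yield 3
  x=3: total = 6, yield 6
  x=4: total = 10, yield 10
  x=5: total = 15, yield 15
  x=6: total = 21, yield 21
Therefore res = [1, 3, 6, 10, 15, 21].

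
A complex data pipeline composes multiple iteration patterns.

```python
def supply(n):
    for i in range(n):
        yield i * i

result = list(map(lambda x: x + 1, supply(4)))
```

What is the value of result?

Step 1: supply(4) yields squares: [0, 1, 4, 9].
Step 2: map adds 1 to each: [1, 2, 5, 10].
Therefore result = [1, 2, 5, 10].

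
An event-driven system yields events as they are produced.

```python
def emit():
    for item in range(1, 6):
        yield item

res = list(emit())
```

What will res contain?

Step 1: The generator yields each value from range(1, 6).
Step 2: list() consumes all yields: [1, 2, 3, 4, 5].
Therefore res = [1, 2, 3, 4, 5].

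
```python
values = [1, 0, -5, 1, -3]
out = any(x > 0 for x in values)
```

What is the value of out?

Step 1: Check x > 0 for each element in [1, 0, -5, 1, -3]:
  1 > 0: True
  0 > 0: False
  -5 > 0: False
  1 > 0: True
  -3 > 0: False
Step 2: any() returns True.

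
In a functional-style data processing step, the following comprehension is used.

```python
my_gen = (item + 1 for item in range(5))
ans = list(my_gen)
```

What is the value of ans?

Step 1: For each item in range(5), compute item+1:
  item=0: 0+1 = 1
  item=1: 1+1 = 2
  item=2: 2+1 = 3
  item=3: 3+1 = 4
  item=4: 4+1 = 5
Therefore ans = [1, 2, 3, 4, 5].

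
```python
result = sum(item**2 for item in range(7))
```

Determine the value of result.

Step 1: Compute item**2 for each item in range(7):
  item=0: 0**2 = 0
  item=1: 1**2 = 1
  item=2: 2**2 = 4
  item=3: 3**2 = 9
  item=4: 4**2 = 16
  item=5: 5**2 = 25
  item=6: 6**2 = 36
Step 2: sum = 0 + 1 + 4 + 9 + 16 + 25 + 36 = 91.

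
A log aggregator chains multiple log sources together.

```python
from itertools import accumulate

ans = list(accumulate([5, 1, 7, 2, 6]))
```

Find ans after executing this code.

Step 1: accumulate computes running sums:
  + 5 = 5
  + 1 = 6
  + 7 = 13
  + 2 = 15
  + 6 = 21
Therefore ans = [5, 6, 13, 15, 21].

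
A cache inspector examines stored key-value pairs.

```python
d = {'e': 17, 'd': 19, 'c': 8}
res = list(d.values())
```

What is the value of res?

Step 1: d.values() returns the dictionary values in insertion order.
Therefore res = [17, 19, 8].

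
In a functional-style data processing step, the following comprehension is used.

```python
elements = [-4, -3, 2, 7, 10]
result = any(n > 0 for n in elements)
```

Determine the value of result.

Step 1: Check n > 0 for each element in [-4, -3, 2, 7, 10]:
  -4 > 0: False
  -3 > 0: False
  2 > 0: True
  7 > 0: True
  10 > 0: True
Step 2: any() returns True.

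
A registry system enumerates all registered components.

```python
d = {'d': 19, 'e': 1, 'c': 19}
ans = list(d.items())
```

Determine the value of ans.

Step 1: d.items() returns (key, value) pairs in insertion order.
Therefore ans = [('d', 19), ('e', 1), ('c', 19)].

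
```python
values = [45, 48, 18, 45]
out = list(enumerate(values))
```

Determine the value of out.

Step 1: enumerate pairs each element with its index:
  (0, 45)
  (1, 48)
  (2, 18)
  (3, 45)
Therefore out = [(0, 45), (1, 48), (2, 18), (3, 45)].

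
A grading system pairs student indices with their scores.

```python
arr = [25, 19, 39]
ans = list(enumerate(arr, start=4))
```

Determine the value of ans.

Step 1: enumerate with start=4:
  (4, 25)
  (5, 19)
  (6, 39)
Therefore ans = [(4, 25), (5, 19), (6, 39)].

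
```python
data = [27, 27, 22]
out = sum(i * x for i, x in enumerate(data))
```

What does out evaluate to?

Step 1: Compute i * x for each (i, x) in enumerate([27, 27, 22]):
  i=0, x=27: 0*27 = 0
  i=1, x=27: 1*27 = 27
  i=2, x=22: 2*22 = 44
Step 2: sum = 0 + 27 + 44 = 71.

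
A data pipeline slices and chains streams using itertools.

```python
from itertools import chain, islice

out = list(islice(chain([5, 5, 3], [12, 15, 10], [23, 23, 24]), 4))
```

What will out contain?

Step 1: chain([5, 5, 3], [12, 15, 10], [23, 23, 24]) = [5, 5, 3, 12, 15, 10, 23, 23, 24].
Step 2: islice takes first 4 elements: [5, 5, 3, 12].
Therefore out = [5, 5, 3, 12].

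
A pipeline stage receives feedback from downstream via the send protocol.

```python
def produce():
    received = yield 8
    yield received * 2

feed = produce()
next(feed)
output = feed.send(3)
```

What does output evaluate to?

Step 1: next(feed) advances to first yield, producing 8.
Step 2: send(3) resumes, received = 3.
Step 3: yield received * 2 = 3 * 2 = 6.
Therefore output = 6.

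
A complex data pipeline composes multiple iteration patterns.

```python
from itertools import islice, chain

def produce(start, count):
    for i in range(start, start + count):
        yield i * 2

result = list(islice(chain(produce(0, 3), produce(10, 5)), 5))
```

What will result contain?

Step 1: produce(0, 3) yields [0, 2, 4].
Step 2: produce(10, 5) yields [20, 22, 24, 26, 28].
Step 3: chain concatenates: [0, 2, 4, 20, 22, 24, 26, 28].
Step 4: islice takes first 5: [0, 2, 4, 20, 22].
Therefore result = [0, 2, 4, 20, 22].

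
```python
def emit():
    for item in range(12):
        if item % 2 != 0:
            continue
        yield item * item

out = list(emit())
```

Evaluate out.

Step 1: Only yield item**2 when item is divisible by 2:
  item=0: 0 % 2 == 0, yield 0**2 = 0
  item=2: 2 % 2 == 0, yield 2**2 = 4
  item=4: 4 % 2 == 0, yield 4**2 = 16
  item=6: 6 % 2 == 0, yield 6**2 = 36
  item=8: 8 % 2 == 0, yield 8**2 = 64
  item=10: 10 % 2 == 0, yield 10**2 = 100
Therefore out = [0, 4, 16, 36, 64, 100].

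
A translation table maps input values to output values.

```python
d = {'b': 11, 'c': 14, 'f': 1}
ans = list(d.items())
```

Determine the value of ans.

Step 1: d.items() returns (key, value) pairs in insertion order.
Therefore ans = [('b', 11), ('c', 14), ('f', 1)].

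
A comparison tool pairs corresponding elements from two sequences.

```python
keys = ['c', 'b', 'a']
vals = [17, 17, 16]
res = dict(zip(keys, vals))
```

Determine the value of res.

Step 1: zip pairs keys with values:
  'c' -> 17
  'b' -> 17
  'a' -> 16
Therefore res = {'c': 17, 'b': 17, 'a': 16}.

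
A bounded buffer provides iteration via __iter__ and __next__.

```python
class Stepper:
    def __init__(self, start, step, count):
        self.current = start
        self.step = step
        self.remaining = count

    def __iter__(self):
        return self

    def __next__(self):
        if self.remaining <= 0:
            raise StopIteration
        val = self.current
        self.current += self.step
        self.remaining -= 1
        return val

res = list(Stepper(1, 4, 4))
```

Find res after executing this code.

Step 1: Stepper starts at 1, increments by 4, for 4 steps:
  Yield 1, then current += 4
  Yield 5, then current += 4
  Yield 9, then current += 4
  Yield 13, then current += 4
Therefore res = [1, 5, 9, 13].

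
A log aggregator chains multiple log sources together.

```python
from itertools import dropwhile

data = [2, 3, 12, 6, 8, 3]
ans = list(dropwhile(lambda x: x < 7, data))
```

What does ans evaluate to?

Step 1: dropwhile drops elements while < 7:
  2 < 7: dropped
  3 < 7: dropped
  12: kept (dropping stopped)
Step 2: Remaining elements kept regardless of condition.
Therefore ans = [12, 6, 8, 3].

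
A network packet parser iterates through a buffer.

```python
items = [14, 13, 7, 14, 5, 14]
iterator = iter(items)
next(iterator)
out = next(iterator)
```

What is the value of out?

Step 1: Create iterator over [14, 13, 7, 14, 5, 14].
Step 2: next() consumes 14.
Step 3: next() returns 13.
Therefore out = 13.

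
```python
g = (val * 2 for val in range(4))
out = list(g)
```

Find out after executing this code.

Step 1: For each val in range(4), compute val*2:
  val=0: 0*2 = 0
  val=1: 1*2 = 2
  val=2: 2*2 = 4
  val=3: 3*2 = 6
Therefore out = [0, 2, 4, 6].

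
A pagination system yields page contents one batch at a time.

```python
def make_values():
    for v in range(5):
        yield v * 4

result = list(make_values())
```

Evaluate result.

Step 1: For each v in range(5), yield v * 4:
  v=0: yield 0 * 4 = 0
  v=1: yield 1 * 4 = 4
  v=2: yield 2 * 4 = 8
  v=3: yield 3 * 4 = 12
  v=4: yield 4 * 4 = 16
Therefore result = [0, 4, 8, 12, 16].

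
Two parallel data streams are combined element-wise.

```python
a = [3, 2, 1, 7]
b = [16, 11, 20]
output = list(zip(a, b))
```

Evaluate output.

Step 1: zip stops at shortest (len(a)=4, len(b)=3):
  Index 0: (3, 16)
  Index 1: (2, 11)
  Index 2: (1, 20)
Step 2: Last element of a (7) has no pair, dropped.
Therefore output = [(3, 16), (2, 11), (1, 20)].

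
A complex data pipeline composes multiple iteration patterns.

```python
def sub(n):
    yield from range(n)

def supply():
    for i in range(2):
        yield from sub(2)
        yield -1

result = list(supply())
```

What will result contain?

Step 1: For each i in range(2):
  i=0: yield from sub(2) -> [0, 1], then yield -1
  i=1: yield from sub(2) -> [0, 1], then yield -1
Therefore result = [0, 1, -1, 0, 1, -1].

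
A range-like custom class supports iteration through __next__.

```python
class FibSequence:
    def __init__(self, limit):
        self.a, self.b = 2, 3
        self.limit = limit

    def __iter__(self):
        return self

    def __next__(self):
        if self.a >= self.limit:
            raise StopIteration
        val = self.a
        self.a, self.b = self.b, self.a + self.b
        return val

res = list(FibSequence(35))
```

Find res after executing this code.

Step 1: Fibonacci-like sequence (a=2, b=3) until >= 35:
  Yield 2, then a,b = 3,5
  Yield 3, then a,b = 5,8
  Yield 5, then a,b = 8,13
  Yield 8, then a,b = 13,21
  Yield 13, then a,b = 21,34
  Yield 21, then a,b = 34,55
  Yield 34, then a,b = 55,89
Step 2: 55 >= 35, stop.
Therefore res = [2, 3, 5, 8, 13, 21, 34].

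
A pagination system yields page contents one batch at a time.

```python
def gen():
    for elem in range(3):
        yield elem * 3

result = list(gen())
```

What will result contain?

Step 1: For each elem in range(3), yield elem * 3:
  elem=0: yield 0 * 3 = 0
  elem=1: yield 1 * 3 = 3
  elem=2: yield 2 * 3 = 6
Therefore result = [0, 3, 6].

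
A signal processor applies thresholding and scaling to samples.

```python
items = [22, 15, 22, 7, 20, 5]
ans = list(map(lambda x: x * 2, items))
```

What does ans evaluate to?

Step 1: Apply lambda x: x * 2 to each element:
  22 -> 44
  15 -> 30
  22 -> 44
  7 -> 14
  20 -> 40
  5 -> 10
Therefore ans = [44, 30, 44, 14, 40, 10].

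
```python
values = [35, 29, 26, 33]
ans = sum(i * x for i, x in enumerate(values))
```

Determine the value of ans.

Step 1: Compute i * x for each (i, x) in enumerate([35, 29, 26, 33]):
  i=0, x=35: 0*35 = 0
  i=1, x=29: 1*29 = 29
  i=2, x=26: 2*26 = 52
  i=3, x=33: 3*33 = 99
Step 2: sum = 0 + 29 + 52 + 99 = 180.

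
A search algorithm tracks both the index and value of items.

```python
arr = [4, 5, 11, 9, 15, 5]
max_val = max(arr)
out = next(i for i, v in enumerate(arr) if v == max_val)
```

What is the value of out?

Step 1: max([4, 5, 11, 9, 15, 5]) = 15.
Step 2: Find first index where value == 15:
  Index 0: 4 != 15
  Index 1: 5 != 15
  Index 2: 11 != 15
  Index 3: 9 != 15
  Index 4: 15 == 15, found!
Therefore out = 4.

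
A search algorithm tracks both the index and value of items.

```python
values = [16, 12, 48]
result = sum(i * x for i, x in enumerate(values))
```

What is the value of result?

Step 1: Compute i * x for each (i, x) in enumerate([16, 12, 48]):
  i=0, x=16: 0*16 = 0
  i=1, x=12: 1*12 = 12
  i=2, x=48: 2*48 = 96
Step 2: sum = 0 + 12 + 96 = 108.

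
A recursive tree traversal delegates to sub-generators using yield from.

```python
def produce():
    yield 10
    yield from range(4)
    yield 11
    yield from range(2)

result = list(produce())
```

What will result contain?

Step 1: Trace yields in order:
  yield 10
  yield 0
  yield 1
  yield 2
  yield 3
  yield 11
  yield 0
  yield 1
Therefore result = [10, 0, 1, 2, 3, 11, 0, 1].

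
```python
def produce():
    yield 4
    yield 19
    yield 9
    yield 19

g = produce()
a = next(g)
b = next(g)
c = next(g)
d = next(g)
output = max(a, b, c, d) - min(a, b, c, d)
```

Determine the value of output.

Step 1: Create generator and consume all values:
  a = next(g) = 4
  b = next(g) = 19
  c = next(g) = 9
  d = next(g) = 19
Step 2: max = 19, min = 4, output = 19 - 4 = 15.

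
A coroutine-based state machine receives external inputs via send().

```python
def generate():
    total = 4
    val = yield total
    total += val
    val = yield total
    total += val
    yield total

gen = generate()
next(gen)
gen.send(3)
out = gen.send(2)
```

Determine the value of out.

Step 1: next() -> yield total=4.
Step 2: send(3) -> val=3, total = 4+3 = 7, yield 7.
Step 3: send(2) -> val=2, total = 7+2 = 9, yield 9.
Therefore out = 9.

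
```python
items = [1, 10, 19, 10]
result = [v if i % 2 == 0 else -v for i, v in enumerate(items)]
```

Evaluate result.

Step 1: For each (i, v), keep v if i is even, negate if odd:
  i=0 (even): keep 1
  i=1 (odd): negate to -10
  i=2 (even): keep 19
  i=3 (odd): negate to -10
Therefore result = [1, -10, 19, -10].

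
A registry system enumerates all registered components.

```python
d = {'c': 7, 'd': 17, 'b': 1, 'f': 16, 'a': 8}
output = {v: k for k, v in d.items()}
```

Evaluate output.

Step 1: Invert dict (swap keys and values):
  'c': 7 -> 7: 'c'
  'd': 17 -> 17: 'd'
  'b': 1 -> 1: 'b'
  'f': 16 -> 16: 'f'
  'a': 8 -> 8: 'a'
Therefore output = {7: 'c', 17: 'd', 1: 'b', 16: 'f', 8: 'a'}.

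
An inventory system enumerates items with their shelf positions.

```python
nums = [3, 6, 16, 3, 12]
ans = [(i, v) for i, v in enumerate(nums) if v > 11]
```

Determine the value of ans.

Step 1: Filter enumerate([3, 6, 16, 3, 12]) keeping v > 11:
  (0, 3): 3 <= 11, excluded
  (1, 6): 6 <= 11, excluded
  (2, 16): 16 > 11, included
  (3, 3): 3 <= 11, excluded
  (4, 12): 12 > 11, included
Therefore ans = [(2, 16), (4, 12)].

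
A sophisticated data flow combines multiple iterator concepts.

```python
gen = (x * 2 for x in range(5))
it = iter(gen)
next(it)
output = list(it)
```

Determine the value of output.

Step 1: Generator produces [0, 2, 4, 6, 8].
Step 2: next(it) consumes first element (0).
Step 3: list(it) collects remaining: [2, 4, 6, 8].
Therefore output = [2, 4, 6, 8].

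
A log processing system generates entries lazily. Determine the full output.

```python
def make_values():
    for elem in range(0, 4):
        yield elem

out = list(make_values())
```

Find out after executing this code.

Step 1: The generator yields each value from range(0, 4).
Step 2: list() consumes all yields: [0, 1, 2, 3].
Therefore out = [0, 1, 2, 3].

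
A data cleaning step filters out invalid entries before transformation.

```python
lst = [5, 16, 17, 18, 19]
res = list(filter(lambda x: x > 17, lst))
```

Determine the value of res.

Step 1: Filter elements > 17:
  5: removed
  16: removed
  17: removed
  18: kept
  19: kept
Therefore res = [18, 19].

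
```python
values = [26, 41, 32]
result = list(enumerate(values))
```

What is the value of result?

Step 1: enumerate pairs each element with its index:
  (0, 26)
  (1, 41)
  (2, 32)
Therefore result = [(0, 26), (1, 41), (2, 32)].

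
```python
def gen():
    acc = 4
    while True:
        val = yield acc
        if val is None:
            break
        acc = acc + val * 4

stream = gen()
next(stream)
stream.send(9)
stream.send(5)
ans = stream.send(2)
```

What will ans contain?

Step 1: next() -> yield acc=4.
Step 2: send(9) -> val=9, acc = 4 + 9*4 = 40, yield 40.
Step 3: send(5) -> val=5, acc = 40 + 5*4 = 60, yield 60.
Step 4: send(2) -> val=2, acc = 60 + 2*4 = 68, yield 68.
Therefore ans = 68.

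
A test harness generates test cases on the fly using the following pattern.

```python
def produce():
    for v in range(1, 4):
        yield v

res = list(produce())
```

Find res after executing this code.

Step 1: The generator yields each value from range(1, 4).
Step 2: list() consumes all yields: [1, 2, 3].
Therefore res = [1, 2, 3].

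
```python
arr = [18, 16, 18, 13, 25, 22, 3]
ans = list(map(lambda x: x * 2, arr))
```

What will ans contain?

Step 1: Apply lambda x: x * 2 to each element:
  18 -> 36
  16 -> 32
  18 -> 36
  13 -> 26
  25 -> 50
  22 -> 44
  3 -> 6
Therefore ans = [36, 32, 36, 26, 50, 44, 6].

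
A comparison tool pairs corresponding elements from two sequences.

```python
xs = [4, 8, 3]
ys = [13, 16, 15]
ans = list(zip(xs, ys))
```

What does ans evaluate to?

Step 1: zip pairs elements at same index:
  Index 0: (4, 13)
  Index 1: (8, 16)
  Index 2: (3, 15)
Therefore ans = [(4, 13), (8, 16), (3, 15)].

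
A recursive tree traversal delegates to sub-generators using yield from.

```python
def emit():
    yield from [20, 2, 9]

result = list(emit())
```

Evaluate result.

Step 1: yield from delegates to the iterable, yielding each element.
Step 2: Collected values: [20, 2, 9].
Therefore result = [20, 2, 9].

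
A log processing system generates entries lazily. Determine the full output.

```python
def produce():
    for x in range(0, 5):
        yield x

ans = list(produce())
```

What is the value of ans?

Step 1: The generator yields each value from range(0, 5).
Step 2: list() consumes all yields: [0, 1, 2, 3, 4].
Therefore ans = [0, 1, 2, 3, 4].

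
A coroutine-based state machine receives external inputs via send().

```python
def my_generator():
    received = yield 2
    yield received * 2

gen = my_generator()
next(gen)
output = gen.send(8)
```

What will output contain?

Step 1: next(gen) advances to first yield, producing 2.
Step 2: send(8) resumes, received = 8.
Step 3: yield received * 2 = 8 * 2 = 16.
Therefore output = 16.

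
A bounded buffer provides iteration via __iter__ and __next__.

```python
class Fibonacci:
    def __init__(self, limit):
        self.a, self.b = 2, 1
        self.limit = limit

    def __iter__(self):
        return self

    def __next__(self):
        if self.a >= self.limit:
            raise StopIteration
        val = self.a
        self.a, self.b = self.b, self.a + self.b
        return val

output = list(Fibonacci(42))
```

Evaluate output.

Step 1: Fibonacci-like sequence (a=2, b=1) until >= 42:
  Yield 2, then a,b = 1,3
  Yield 1, then a,b = 3,4
  Yield 3, then a,b = 4,7
  Yield 4, then a,b = 7,11
  Yield 7, then a,b = 11,18
  Yield 11, then a,b = 18,29
  Yield 18, then a,b = 29,47
  Yield 29, then a,b = 47,76
Step 2: 47 >= 42, stop.
Therefore output = [2, 1, 3, 4, 7, 11, 18, 29].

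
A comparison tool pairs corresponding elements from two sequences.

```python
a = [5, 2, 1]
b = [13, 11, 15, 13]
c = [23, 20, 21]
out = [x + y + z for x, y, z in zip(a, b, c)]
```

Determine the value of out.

Step 1: zip three lists (truncates to shortest, len=3):
  5 + 13 + 23 = 41
  2 + 11 + 20 = 33
  1 + 15 + 21 = 37
Therefore out = [41, 33, 37].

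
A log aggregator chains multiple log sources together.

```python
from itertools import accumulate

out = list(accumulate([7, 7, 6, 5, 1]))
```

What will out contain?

Step 1: accumulate computes running sums:
  + 7 = 7
  + 7 = 14
  + 6 = 20
  + 5 = 25
  + 1 = 26
Therefore out = [7, 14, 20, 25, 26].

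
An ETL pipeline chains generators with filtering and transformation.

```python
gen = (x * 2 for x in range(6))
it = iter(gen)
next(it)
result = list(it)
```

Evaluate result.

Step 1: Generator produces [0, 2, 4, 6, 8, 10].
Step 2: next(it) consumes first element (0).
Step 3: list(it) collects remaining: [2, 4, 6, 8, 10].
Therefore result = [2, 4, 6, 8, 10].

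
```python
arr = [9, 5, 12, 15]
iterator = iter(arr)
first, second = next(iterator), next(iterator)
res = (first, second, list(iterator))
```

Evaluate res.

Step 1: Create iterator over [9, 5, 12, 15].
Step 2: first = 9, second = 5.
Step 3: Remaining elements: [12, 15].
Therefore res = (9, 5, [12, 15]).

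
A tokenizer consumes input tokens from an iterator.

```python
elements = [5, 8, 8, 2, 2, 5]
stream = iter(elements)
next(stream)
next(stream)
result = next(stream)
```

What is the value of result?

Step 1: Create iterator over [5, 8, 8, 2, 2, 5].
Step 2: next() consumes 5.
Step 3: next() consumes 8.
Step 4: next() returns 8.
Therefore result = 8.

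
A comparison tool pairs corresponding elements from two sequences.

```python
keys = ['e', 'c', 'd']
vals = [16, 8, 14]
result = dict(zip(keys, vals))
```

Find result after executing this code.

Step 1: zip pairs keys with values:
  'e' -> 16
  'c' -> 8
  'd' -> 14
Therefore result = {'e': 16, 'c': 8, 'd': 14}.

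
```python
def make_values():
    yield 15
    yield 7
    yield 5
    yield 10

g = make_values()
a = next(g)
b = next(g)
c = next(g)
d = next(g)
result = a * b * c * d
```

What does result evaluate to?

Step 1: Create generator and consume all values:
  a = next(g) = 15
  b = next(g) = 7
  c = next(g) = 5
  d = next(g) = 10
Step 2: result = 15 * 7 * 5 * 10 = 5250.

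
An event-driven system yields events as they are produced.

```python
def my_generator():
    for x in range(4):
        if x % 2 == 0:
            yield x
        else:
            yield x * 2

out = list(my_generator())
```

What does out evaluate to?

Step 1: For each x in range(4), yield x if even, else x*2:
  x=0 (even): yield 0
  x=1 (odd): yield 1*2 = 2
  x=2 (even): yield 2
  x=3 (odd): yield 3*2 = 6
Therefore out = [0, 2, 2, 6].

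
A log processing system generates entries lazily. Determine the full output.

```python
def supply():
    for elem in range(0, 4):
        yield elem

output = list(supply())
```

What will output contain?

Step 1: The generator yields each value from range(0, 4).
Step 2: list() consumes all yields: [0, 1, 2, 3].
Therefore output = [0, 1, 2, 3].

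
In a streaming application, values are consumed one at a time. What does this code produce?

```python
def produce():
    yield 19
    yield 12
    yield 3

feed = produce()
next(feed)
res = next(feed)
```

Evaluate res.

Step 1: produce() creates a generator.
Step 2: next(feed) yields 19 (consumed and discarded).
Step 3: next(feed) yields 12, assigned to res.
Therefore res = 12.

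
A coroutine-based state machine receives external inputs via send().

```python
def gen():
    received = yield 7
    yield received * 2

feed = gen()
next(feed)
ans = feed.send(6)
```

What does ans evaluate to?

Step 1: next(feed) advances to first yield, producing 7.
Step 2: send(6) resumes, received = 6.
Step 3: yield received * 2 = 6 * 2 = 12.
Therefore ans = 12.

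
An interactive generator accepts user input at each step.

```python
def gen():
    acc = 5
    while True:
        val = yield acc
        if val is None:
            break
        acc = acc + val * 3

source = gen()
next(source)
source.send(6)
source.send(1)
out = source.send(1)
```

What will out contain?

Step 1: next() -> yield acc=5.
Step 2: send(6) -> val=6, acc = 5 + 6*3 = 23, yield 23.
Step 3: send(1) -> val=1, acc = 23 + 1*3 = 26, yield 26.
Step 4: send(1) -> val=1, acc = 26 + 1*3 = 29, yield 29.
Therefore out = 29.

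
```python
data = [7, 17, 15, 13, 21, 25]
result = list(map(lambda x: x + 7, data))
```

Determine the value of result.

Step 1: Apply lambda x: x + 7 to each element:
  7 -> 14
  17 -> 24
  15 -> 22
  13 -> 20
  21 -> 28
  25 -> 32
Therefore result = [14, 24, 22, 20, 28, 32].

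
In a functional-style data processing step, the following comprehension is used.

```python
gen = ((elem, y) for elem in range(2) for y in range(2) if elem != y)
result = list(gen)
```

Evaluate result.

Step 1: Nested generator over range(2) x range(2) where elem != y:
  (0, 0): excluded (elem == y)
  (0, 1): included
  (1, 0): included
  (1, 1): excluded (elem == y)
Therefore result = [(0, 1), (1, 0)].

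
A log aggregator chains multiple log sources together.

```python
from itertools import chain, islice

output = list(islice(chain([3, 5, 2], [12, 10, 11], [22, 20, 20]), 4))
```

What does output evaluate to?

Step 1: chain([3, 5, 2], [12, 10, 11], [22, 20, 20]) = [3, 5, 2, 12, 10, 11, 22, 20, 20].
Step 2: islice takes first 4 elements: [3, 5, 2, 12].
Therefore output = [3, 5, 2, 12].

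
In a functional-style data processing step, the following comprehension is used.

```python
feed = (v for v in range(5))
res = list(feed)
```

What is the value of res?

Step 1: Generator expression iterates range(5): [0, 1, 2, 3, 4].
Step 2: list() collects all values.
Therefore res = [0, 1, 2, 3, 4].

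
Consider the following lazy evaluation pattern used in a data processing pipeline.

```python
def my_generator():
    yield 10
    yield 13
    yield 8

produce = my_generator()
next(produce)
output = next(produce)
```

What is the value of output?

Step 1: my_generator() creates a generator.
Step 2: next(produce) yields 10 (consumed and discarded).
Step 3: next(produce) yields 13, assigned to output.
Therefore output = 13.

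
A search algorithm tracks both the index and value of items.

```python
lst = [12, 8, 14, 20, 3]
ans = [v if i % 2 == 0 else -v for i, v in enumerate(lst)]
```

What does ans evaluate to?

Step 1: For each (i, v), keep v if i is even, negate if odd:
  i=0 (even): keep 12
  i=1 (odd): negate to -8
  i=2 (even): keep 14
  i=3 (odd): negate to -20
  i=4 (even): keep 3
Therefore ans = [12, -8, 14, -20, 3].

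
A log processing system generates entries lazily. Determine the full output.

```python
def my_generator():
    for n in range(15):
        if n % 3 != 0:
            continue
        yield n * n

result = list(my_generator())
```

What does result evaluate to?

Step 1: Only yield n**2 when n is divisible by 3:
  n=0: 0 % 3 == 0, yield 0**2 = 0
  n=3: 3 % 3 == 0, yield 3**2 = 9
  n=6: 6 % 3 == 0, yield 6**2 = 36
  n=9: 9 % 3 == 0, yield 9**2 = 81
  n=12: 12 % 3 == 0, yield 12**2 = 144
Therefore result = [0, 9, 36, 81, 144].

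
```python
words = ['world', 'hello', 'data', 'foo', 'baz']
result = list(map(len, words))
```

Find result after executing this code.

Step 1: Map len() to each word:
  'world' -> 5
  'hello' -> 5
  'data' -> 4
  'foo' -> 3
  'baz' -> 3
Therefore result = [5, 5, 4, 3, 3].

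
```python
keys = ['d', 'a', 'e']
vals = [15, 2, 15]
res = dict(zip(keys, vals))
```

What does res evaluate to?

Step 1: zip pairs keys with values:
  'd' -> 15
  'a' -> 2
  'e' -> 15
Therefore res = {'d': 15, 'a': 2, 'e': 15}.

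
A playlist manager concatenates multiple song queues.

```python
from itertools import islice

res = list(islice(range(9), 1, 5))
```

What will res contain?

Step 1: islice(range(9), 1, 5) takes elements at indices [1, 5).
Step 2: Elements: [1, 2, 3, 4].
Therefore res = [1, 2, 3, 4].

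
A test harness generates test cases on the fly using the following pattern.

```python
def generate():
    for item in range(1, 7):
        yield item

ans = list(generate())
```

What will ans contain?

Step 1: The generator yields each value from range(1, 7).
Step 2: list() consumes all yields: [1, 2, 3, 4, 5, 6].
Therefore ans = [1, 2, 3, 4, 5, 6].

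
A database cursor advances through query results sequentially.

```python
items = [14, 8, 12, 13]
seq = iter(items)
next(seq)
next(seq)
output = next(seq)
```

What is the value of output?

Step 1: Create iterator over [14, 8, 12, 13].
Step 2: next() consumes 14.
Step 3: next() consumes 8.
Step 4: next() returns 12.
Therefore output = 12.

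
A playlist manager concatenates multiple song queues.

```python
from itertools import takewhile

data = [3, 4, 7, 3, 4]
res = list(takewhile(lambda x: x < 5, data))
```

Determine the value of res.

Step 1: takewhile stops at first element >= 5:
  3 < 5: take
  4 < 5: take
  7 >= 5: stop
Therefore res = [3, 4].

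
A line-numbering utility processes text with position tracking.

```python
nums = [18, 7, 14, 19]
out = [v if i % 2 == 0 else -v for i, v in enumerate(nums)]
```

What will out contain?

Step 1: For each (i, v), keep v if i is even, negate if odd:
  i=0 (even): keep 18
  i=1 (odd): negate to -7
  i=2 (even): keep 14
  i=3 (odd): negate to -19
Therefore out = [18, -7, 14, -19].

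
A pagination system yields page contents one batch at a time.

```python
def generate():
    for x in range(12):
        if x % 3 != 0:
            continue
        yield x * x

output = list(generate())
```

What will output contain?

Step 1: Only yield x**2 when x is divisible by 3:
  x=0: 0 % 3 == 0, yield 0**2 = 0
  x=3: 3 % 3 == 0, yield 3**2 = 9
  x=6: 6 % 3 == 0, yield 6**2 = 36
  x=9: 9 % 3 == 0, yield 9**2 = 81
Therefore output = [0, 9, 36, 81].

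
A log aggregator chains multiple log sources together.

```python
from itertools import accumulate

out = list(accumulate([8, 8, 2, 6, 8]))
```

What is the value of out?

Step 1: accumulate computes running sums:
  + 8 = 8
  + 8 = 16
  + 2 = 18
  + 6 = 24
  + 8 = 32
Therefore out = [8, 16, 18, 24, 32].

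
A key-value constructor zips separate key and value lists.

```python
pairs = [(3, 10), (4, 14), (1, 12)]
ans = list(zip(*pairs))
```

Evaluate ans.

Step 1: zip(*pairs) transposes: unzips [(3, 10), (4, 14), (1, 12)] into separate sequences.
Step 2: First elements: (3, 4, 1), second elements: (10, 14, 12).
Therefore ans = [(3, 4, 1), (10, 14, 12)].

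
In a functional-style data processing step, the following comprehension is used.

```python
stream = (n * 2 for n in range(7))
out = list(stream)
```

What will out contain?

Step 1: For each n in range(7), compute n*2:
  n=0: 0*2 = 0
  n=1: 1*2 = 2
  n=2: 2*2 = 4
  n=3: 3*2 = 6
  n=4: 4*2 = 8
  n=5: 5*2 = 10
  n=6: 6*2 = 12
Therefore out = [0, 2, 4, 6, 8, 10, 12].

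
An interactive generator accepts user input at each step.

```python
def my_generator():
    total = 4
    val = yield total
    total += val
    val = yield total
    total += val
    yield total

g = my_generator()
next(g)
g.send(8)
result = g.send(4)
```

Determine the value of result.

Step 1: next() -> yield total=4.
Step 2: send(8) -> val=8, total = 4+8 = 12, yield 12.
Step 3: send(4) -> val=4, total = 12+4 = 16, yield 16.
Therefore result = 16.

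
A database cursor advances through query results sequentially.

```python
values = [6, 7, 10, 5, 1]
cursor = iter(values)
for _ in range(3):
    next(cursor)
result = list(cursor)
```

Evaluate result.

Step 1: Create iterator over [6, 7, 10, 5, 1].
Step 2: Advance 3 positions (consuming [6, 7, 10]).
Step 3: list() collects remaining elements: [5, 1].
Therefore result = [5, 1].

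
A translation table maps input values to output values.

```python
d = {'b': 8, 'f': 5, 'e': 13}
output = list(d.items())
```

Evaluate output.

Step 1: d.items() returns (key, value) pairs in insertion order.
Therefore output = [('b', 8), ('f', 5), ('e', 13)].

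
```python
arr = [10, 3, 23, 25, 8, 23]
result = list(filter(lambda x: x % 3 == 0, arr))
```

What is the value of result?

Step 1: Filter elements divisible by 3:
  10 % 3 = 1: removed
  3 % 3 = 0: kept
  23 % 3 = 2: removed
  25 % 3 = 1: removed
  8 % 3 = 2: removed
  23 % 3 = 2: removed
Therefore result = [3].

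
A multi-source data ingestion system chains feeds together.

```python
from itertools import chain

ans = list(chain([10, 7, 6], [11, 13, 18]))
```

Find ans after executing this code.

Step 1: chain() concatenates iterables: [10, 7, 6] + [11, 13, 18].
Therefore ans = [10, 7, 6, 11, 13, 18].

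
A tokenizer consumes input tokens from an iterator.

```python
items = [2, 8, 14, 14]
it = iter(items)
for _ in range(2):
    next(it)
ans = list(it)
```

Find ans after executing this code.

Step 1: Create iterator over [2, 8, 14, 14].
Step 2: Advance 2 positions (consuming [2, 8]).
Step 3: list() collects remaining elements: [14, 14].
Therefore ans = [14, 14].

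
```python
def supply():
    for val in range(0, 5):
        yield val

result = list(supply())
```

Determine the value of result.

Step 1: The generator yields each value from range(0, 5).
Step 2: list() consumes all yields: [0, 1, 2, 3, 4].
Therefore result = [0, 1, 2, 3, 4].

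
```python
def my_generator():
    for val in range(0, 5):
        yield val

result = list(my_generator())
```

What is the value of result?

Step 1: The generator yields each value from range(0, 5).
Step 2: list() consumes all yields: [0, 1, 2, 3, 4].
Therefore result = [0, 1, 2, 3, 4].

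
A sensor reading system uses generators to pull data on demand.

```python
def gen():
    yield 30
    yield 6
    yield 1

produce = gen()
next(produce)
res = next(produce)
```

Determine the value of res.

Step 1: gen() creates a generator.
Step 2: next(produce) yields 30 (consumed and discarded).
Step 3: next(produce) yields 6, assigned to res.
Therefore res = 6.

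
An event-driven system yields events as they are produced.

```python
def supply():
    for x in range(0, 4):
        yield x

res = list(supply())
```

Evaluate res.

Step 1: The generator yields each value from range(0, 4).
Step 2: list() consumes all yields: [0, 1, 2, 3].
Therefore res = [0, 1, 2, 3].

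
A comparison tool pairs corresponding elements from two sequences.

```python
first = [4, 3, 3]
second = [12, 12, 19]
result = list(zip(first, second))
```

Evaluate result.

Step 1: zip pairs elements at same index:
  Index 0: (4, 12)
  Index 1: (3, 12)
  Index 2: (3, 19)
Therefore result = [(4, 12), (3, 12), (3, 19)].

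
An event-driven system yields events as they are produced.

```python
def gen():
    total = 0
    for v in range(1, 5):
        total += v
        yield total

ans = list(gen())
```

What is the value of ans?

Step 1: Generator accumulates running sum:
  v=1: total = 1, yield 1
  v=2: total = 3, yield 3
  v=3: total = 6, yield 6
  v=4: total = 10, yield 10
Therefore ans = [1, 3, 6, 10].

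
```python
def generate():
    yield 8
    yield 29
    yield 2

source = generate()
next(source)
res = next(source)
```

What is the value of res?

Step 1: generate() creates a generator.
Step 2: next(source) yields 8 (consumed and discarded).
Step 3: next(source) yields 29, assigned to res.
Therefore res = 29.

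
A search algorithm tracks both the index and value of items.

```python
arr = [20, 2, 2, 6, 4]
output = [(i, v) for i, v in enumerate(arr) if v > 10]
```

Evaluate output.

Step 1: Filter enumerate([20, 2, 2, 6, 4]) keeping v > 10:
  (0, 20): 20 > 10, included
  (1, 2): 2 <= 10, excluded
  (2, 2): 2 <= 10, excluded
  (3, 6): 6 <= 10, excluded
  (4, 4): 4 <= 10, excluded
Therefore output = [(0, 20)].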